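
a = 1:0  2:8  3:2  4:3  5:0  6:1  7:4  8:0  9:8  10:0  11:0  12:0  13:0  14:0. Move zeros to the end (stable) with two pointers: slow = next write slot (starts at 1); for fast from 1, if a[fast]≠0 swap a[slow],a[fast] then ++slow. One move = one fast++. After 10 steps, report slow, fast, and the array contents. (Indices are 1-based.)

slow=7, fast=11, a=[8, 2, 3, 1, 4, 8, 0, 0, 0, 0, 0, 0, 0, 0]

(s=1,f=1) a[fast]=0 → fast++
(s=1,f=2) a[fast]=8≠0 swap→a[1]=8 → slow++,fast++
(s=2,f=3) a[fast]=2≠0 swap→a[2]=2 → slow++,fast++
(s=3,f=4) a[fast]=3≠0 swap→a[3]=3 → slow++,fast++
(s=4,f=5) a[fast]=0 → fast++
(s=4,f=6) a[fast]=1≠0 swap→a[4]=1 → slow++,fast++
(s=5,f=7) a[fast]=4≠0 swap→a[5]=4 → slow++,fast++
(s=6,f=8) a[fast]=0 → fast++
(s=6,f=9) a[fast]=8≠0 swap→a[6]=8 → slow++,fast++
(s=7,f=10) a[fast]=0 → fast++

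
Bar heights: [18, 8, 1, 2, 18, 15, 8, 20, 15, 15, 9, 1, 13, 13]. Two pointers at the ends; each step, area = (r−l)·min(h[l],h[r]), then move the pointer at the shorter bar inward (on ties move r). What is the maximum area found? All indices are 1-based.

[1,14] min(18,13)*13=169 best=169 * → r--
[1,13] min(18,13)*12=156 best=169 → r--
[1,12] min(18,1)*11=11 best=169 → r--
[1,11] min(18,9)*10=90 best=169 → r--
[1,10] min(18,15)*9=135 best=169 → r--
[1,9] min(18,15)*8=120 best=169 → r--
[1,8] min(18,20)*7=126 best=169 → l++
[2,8] min(8,20)*6=48 best=169 → l++
[3,8] min(1,20)*5=5 best=169 → l++
[4,8] min(2,20)*4=8 best=169 → l++
[5,8] min(18,20)*3=54 best=169 → l++
[6,8] min(15,20)*2=30 best=169 → l++
[7,8] min(8,20)*1=8 best=169 → l++

max area = 169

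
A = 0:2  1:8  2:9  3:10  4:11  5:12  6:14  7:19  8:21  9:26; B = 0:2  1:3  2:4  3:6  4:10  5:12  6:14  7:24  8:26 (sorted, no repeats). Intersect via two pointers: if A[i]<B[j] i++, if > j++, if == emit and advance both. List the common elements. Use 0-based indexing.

intersection = [2, 10, 12, 14, 26]

i=0 j=0: 2==2 emit, i++,j++
i=1 j=1: 8>3, j++
i=1 j=2: 8>4, j++
i=1 j=3: 8>6, j++
i=1 j=4: 8<10, i++
i=2 j=4: 9<10, i++
i=3 j=4: 10==10 emit, i++,j++
i=4 j=5: 11<12, i++
i=5 j=5: 12==12 emit, i++,j++
i=6 j=6: 14==14 emit, i++,j++
i=7 j=7: 19<24, i++
i=8 j=7: 21<24, i++
i=9 j=7: 26>24, j++
i=9 j=8: 26==26 emit, i++,j++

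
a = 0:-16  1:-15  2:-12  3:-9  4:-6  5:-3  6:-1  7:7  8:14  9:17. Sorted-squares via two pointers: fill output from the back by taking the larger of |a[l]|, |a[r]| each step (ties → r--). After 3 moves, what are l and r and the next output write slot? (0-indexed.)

l=0 r=9: |-16|<=|17| out[9]=289, r--
l=0 r=8: |-16|>|14| out[8]=256, l++
l=1 r=8: |-15|>|14| out[7]=225, l++

l=2, r=8, next write slot=6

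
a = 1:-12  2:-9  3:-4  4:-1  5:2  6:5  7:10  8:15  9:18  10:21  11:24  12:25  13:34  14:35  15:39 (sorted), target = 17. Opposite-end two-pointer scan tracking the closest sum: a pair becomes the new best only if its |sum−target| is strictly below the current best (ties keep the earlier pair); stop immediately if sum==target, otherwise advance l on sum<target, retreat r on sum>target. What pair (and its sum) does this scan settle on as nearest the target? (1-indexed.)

pair (-4, 21) with sum 17 (|Δ|=0)

[1,15] -12+39=27 d=10 * → r--
[1,14] -12+35=23 d=6 * → r--
[1,13] -12+34=22 d=5 * → r--
[1,12] -12+25=13 d=4 * → l++
[2,12] -9+25=16 d=1 * → l++
[3,12] -4+25=21 d=4 → r--
[3,11] -4+24=20 d=3 → r--
[3,10] -4+21=17 d=0 * → stop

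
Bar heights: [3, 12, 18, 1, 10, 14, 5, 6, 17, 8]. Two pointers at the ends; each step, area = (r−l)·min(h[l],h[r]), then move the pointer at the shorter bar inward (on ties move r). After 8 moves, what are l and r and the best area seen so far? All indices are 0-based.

l=2, r=3, best area=102

l=0 r=9: min(3,8)*9=27 best=27 *, l++
l=1 r=9: min(12,8)*8=64 best=64 *, r--
l=1 r=8: min(12,17)*7=84 best=84 *, l++
l=2 r=8: min(18,17)*6=102 best=102 *, r--
l=2 r=7: min(18,6)*5=30 best=102, r--
l=2 r=6: min(18,5)*4=20 best=102, r--
l=2 r=5: min(18,14)*3=42 best=102, r--
l=2 r=4: min(18,10)*2=20 best=102, r--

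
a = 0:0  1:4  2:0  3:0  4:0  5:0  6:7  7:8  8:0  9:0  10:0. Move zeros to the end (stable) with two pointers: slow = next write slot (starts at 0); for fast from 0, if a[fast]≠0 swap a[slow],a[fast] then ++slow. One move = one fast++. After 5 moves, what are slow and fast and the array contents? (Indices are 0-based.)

slow=0 fast=0: a[fast]=0, fast++
slow=0 fast=1: a[fast]=4≠0 swap→a[0]=4, slow++,fast++
slow=1 fast=2: a[fast]=0, fast++
slow=1 fast=3: a[fast]=0, fast++
slow=1 fast=4: a[fast]=0, fast++

slow=1, fast=5, a=[4, 0, 0, 0, 0, 0, 7, 8, 0, 0, 0]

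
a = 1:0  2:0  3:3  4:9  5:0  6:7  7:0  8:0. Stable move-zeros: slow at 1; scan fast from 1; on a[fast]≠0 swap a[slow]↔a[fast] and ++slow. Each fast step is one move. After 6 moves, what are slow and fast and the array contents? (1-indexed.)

slow=4, fast=7, a=[3, 9, 7, 0, 0, 0, 0, 0]

slow=1 fast=1: a[fast]=0, fast++
slow=1 fast=2: a[fast]=0, fast++
slow=1 fast=3: a[fast]=3≠0 swap→a[1]=3, slow++,fast++
slow=2 fast=4: a[fast]=9≠0 swap→a[2]=9, slow++,fast++
slow=3 fast=5: a[fast]=0, fast++
slow=3 fast=6: a[fast]=7≠0 swap→a[3]=7, slow++,fast++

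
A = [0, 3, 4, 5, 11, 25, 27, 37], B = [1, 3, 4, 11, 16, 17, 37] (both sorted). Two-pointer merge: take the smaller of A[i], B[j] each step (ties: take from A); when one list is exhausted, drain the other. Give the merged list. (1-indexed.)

[0, 1, 3, 3, 4, 4, 5, 11, 11, 16, 17, 25, 27, 37, 37]

i=1 j=1: A[i]=0<=B[j]=1 take 0, i++
i=2 j=1: A[i]=3>B[j]=1 take 1, j++
i=2 j=2: A[i]=3<=B[j]=3 take 3, i++
i=3 j=2: A[i]=4>B[j]=3 take 3, j++
i=3 j=3: A[i]=4<=B[j]=4 take 4, i++
i=4 j=3: A[i]=5>B[j]=4 take 4, j++
i=4 j=4: A[i]=5<=B[j]=11 take 5, i++
i=5 j=4: A[i]=11<=B[j]=11 take 11, i++
i=6 j=4: A[i]=25>B[j]=11 take 11, j++
i=6 j=5: A[i]=25>B[j]=16 take 16, j++
i=6 j=6: A[i]=25>B[j]=17 take 17, j++
i=6 j=7: A[i]=25<=B[j]=37 take 25, i++
i=7 j=7: A[i]=27<=B[j]=37 take 27, i++
i=8 j=7: A[i]=37<=B[j]=37 take 37, i++
i=9 j=7: A done, take B[j]=37, j++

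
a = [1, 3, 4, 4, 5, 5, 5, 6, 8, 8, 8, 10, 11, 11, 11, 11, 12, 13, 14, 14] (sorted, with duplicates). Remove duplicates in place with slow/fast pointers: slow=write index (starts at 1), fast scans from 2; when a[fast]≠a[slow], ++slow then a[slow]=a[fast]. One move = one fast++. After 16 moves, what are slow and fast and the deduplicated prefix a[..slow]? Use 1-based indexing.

slow=9, fast=18, prefix=[1, 3, 4, 5, 6, 8, 10, 11, 12]

slow=1 fast=2: a[fast]=3≠a[slow]=1 write a[2]=3, slow++,fast++
slow=2 fast=3: a[fast]=4≠a[slow]=3 write a[3]=4, slow++,fast++
slow=3 fast=4: a[fast]=4=a[slow] dup, fast++
slow=3 fast=5: a[fast]=5≠a[slow]=4 write a[4]=5, slow++,fast++
slow=4 fast=6: a[fast]=5=a[slow] dup, fast++
slow=4 fast=7: a[fast]=5=a[slow] dup, fast++
slow=4 fast=8: a[fast]=6≠a[slow]=5 write a[5]=6, slow++,fast++
slow=5 fast=9: a[fast]=8≠a[slow]=6 write a[6]=8, slow++,fast++
slow=6 fast=10: a[fast]=8=a[slow] dup, fast++
slow=6 fast=11: a[fast]=8=a[slow] dup, fast++
slow=6 fast=12: a[fast]=10≠a[slow]=8 write a[7]=10, slow++,fast++
slow=7 fast=13: a[fast]=11≠a[slow]=10 write a[8]=11, slow++,fast++
slow=8 fast=14: a[fast]=11=a[slow] dup, fast++
slow=8 fast=15: a[fast]=11=a[slow] dup, fast++
slow=8 fast=16: a[fast]=11=a[slow] dup, fast++
slow=8 fast=17: a[fast]=12≠a[slow]=11 write a[9]=12, slow++,fast++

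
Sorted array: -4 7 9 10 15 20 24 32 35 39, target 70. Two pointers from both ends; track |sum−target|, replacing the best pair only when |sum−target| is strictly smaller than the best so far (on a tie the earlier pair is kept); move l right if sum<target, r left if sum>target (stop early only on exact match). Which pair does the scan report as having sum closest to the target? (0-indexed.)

pair (32, 39) with sum 71 (|Δ|=1)

l=0 r=9: -4+39=35 d=35 *, l++
l=1 r=9: 7+39=46 d=24 *, l++
l=2 r=9: 9+39=48 d=22 *, l++
l=3 r=9: 10+39=49 d=21 *, l++
l=4 r=9: 15+39=54 d=16 *, l++
l=5 r=9: 20+39=59 d=11 *, l++
l=6 r=9: 24+39=63 d=7 *, l++
l=7 r=9: 32+39=71 d=1 *, r--
l=7 r=8: 32+35=67 d=3, l++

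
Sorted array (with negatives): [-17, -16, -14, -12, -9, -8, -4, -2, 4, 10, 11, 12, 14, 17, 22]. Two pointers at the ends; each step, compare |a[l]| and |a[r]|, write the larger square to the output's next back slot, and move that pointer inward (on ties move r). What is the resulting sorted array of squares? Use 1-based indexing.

[4, 16, 16, 64, 81, 100, 121, 144, 144, 196, 196, 256, 289, 289, 484]

l=1 r=15: |-17|<=|22| out[15]=484, r--
l=1 r=14: |-17|<=|17| out[14]=289, r--
l=1 r=13: |-17|>|14| out[13]=289, l++
l=2 r=13: |-16|>|14| out[12]=256, l++
l=3 r=13: |-14|<=|14| out[11]=196, r--
l=3 r=12: |-14|>|12| out[10]=196, l++
l=4 r=12: |-12|<=|12| out[9]=144, r--
l=4 r=11: |-12|>|11| out[8]=144, l++
l=5 r=11: |-9|<=|11| out[7]=121, r--
l=5 r=10: |-9|<=|10| out[6]=100, r--
l=5 r=9: |-9|>|4| out[5]=81, l++
l=6 r=9: |-8|>|4| out[4]=64, l++
l=7 r=9: |-4|<=|4| out[3]=16, r--
l=7 r=8: |-4|>|-2| out[2]=16, l++
l=8 r=8: |-2|<=|-2| out[1]=4, r--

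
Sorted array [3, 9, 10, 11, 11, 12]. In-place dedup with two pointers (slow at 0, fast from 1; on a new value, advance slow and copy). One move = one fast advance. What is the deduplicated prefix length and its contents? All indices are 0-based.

(s=0,f=1) a[fast]=9≠a[slow]=3 write a[1]=9 → slow++,fast++
(s=1,f=2) a[fast]=10≠a[slow]=9 write a[2]=10 → slow++,fast++
(s=2,f=3) a[fast]=11≠a[slow]=10 write a[3]=11 → slow++,fast++
(s=3,f=4) a[fast]=11=a[slow] dup → fast++
(s=3,f=5) a[fast]=12≠a[slow]=11 write a[4]=12 → slow++,fast++

length 5; prefix = [3, 9, 10, 11, 12]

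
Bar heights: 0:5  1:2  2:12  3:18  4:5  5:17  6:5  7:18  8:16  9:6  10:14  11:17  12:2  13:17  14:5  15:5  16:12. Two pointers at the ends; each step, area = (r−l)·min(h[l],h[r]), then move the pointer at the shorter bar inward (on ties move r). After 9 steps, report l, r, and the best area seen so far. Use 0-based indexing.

[0,16] min(5,12)*16=80 best=80 * → l++
[1,16] min(2,12)*15=30 best=80 → l++
[2,16] min(12,12)*14=168 best=168 * → r--
[2,15] min(12,5)*13=65 best=168 → r--
[2,14] min(12,5)*12=60 best=168 → r--
[2,13] min(12,17)*11=132 best=168 → l++
[3,13] min(18,17)*10=170 best=170 * → r--
[3,12] min(18,2)*9=18 best=170 → r--
[3,11] min(18,17)*8=136 best=170 → r--

l=3, r=10, best area=170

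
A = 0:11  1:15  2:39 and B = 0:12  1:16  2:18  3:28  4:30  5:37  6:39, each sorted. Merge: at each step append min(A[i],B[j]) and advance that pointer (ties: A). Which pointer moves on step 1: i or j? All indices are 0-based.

i=0 j=0: A[i]=11<=B[j]=12 take 11, i++

i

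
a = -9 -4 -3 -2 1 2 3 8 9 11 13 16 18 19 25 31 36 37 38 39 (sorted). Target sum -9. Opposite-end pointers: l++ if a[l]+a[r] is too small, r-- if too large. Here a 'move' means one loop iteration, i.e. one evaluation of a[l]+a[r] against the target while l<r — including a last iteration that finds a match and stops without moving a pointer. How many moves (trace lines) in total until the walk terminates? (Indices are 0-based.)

19 moves

l=0 r=19: -9+39=30 >-9, r--
l=0 r=18: -9+38=29 >-9, r--
l=0 r=17: -9+37=28 >-9, r--
l=0 r=16: -9+36=27 >-9, r--
l=0 r=15: -9+31=22 >-9, r--
l=0 r=14: -9+25=16 >-9, r--
l=0 r=13: -9+19=10 >-9, r--
l=0 r=12: -9+18=9 >-9, r--
l=0 r=11: -9+16=7 >-9, r--
l=0 r=10: -9+13=4 >-9, r--
l=0 r=9: -9+11=2 >-9, r--
l=0 r=8: -9+9=0 >-9, r--
l=0 r=7: -9+8=-1 >-9, r--
l=0 r=6: -9+3=-6 >-9, r--
l=0 r=5: -9+2=-7 >-9, r--
l=0 r=4: -9+1=-8 >-9, r--
l=0 r=3: -9+-2=-11 <-9, l++
l=1 r=3: -4+-2=-6 >-9, r--
l=1 r=2: -4+-3=-7 >-9, r--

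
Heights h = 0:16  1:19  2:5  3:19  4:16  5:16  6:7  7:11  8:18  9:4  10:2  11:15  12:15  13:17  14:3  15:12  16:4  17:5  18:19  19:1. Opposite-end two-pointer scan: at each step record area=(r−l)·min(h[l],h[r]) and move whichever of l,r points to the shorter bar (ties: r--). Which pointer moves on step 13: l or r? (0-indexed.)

l=0 r=19: min(16,1)*19=19 best=19 *, r--
l=0 r=18: min(16,19)*18=288 best=288 *, l++
l=1 r=18: min(19,19)*17=323 best=323 *, r--
l=1 r=17: min(19,5)*16=80 best=323, r--
l=1 r=16: min(19,4)*15=60 best=323, r--
l=1 r=15: min(19,12)*14=168 best=323, r--
l=1 r=14: min(19,3)*13=39 best=323, r--
l=1 r=13: min(19,17)*12=204 best=323, r--
l=1 r=12: min(19,15)*11=165 best=323, r--
l=1 r=11: min(19,15)*10=150 best=323, r--
l=1 r=10: min(19,2)*9=18 best=323, r--
l=1 r=9: min(19,4)*8=32 best=323, r--
l=1 r=8: min(19,18)*7=126 best=323, r--

r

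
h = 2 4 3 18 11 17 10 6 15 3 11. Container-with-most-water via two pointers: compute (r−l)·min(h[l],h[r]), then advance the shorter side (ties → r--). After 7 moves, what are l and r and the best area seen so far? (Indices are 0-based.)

l=0 r=10: min(2,11)*10=20 best=20 *, l++
l=1 r=10: min(4,11)*9=36 best=36 *, l++
l=2 r=10: min(3,11)*8=24 best=36, l++
l=3 r=10: min(18,11)*7=77 best=77 *, r--
l=3 r=9: min(18,3)*6=18 best=77, r--
l=3 r=8: min(18,15)*5=75 best=77, r--
l=3 r=7: min(18,6)*4=24 best=77, r--

l=3, r=6, best area=77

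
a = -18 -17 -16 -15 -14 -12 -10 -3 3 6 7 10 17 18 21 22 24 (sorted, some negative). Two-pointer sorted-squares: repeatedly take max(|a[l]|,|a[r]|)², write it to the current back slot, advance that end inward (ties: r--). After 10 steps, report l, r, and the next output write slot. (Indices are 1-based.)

l=1 r=17: |-18|<=|24| out[17]=576, r--
l=1 r=16: |-18|<=|22| out[16]=484, r--
l=1 r=15: |-18|<=|21| out[15]=441, r--
l=1 r=14: |-18|<=|18| out[14]=324, r--
l=1 r=13: |-18|>|17| out[13]=324, l++
l=2 r=13: |-17|<=|17| out[12]=289, r--
l=2 r=12: |-17|>|10| out[11]=289, l++
l=3 r=12: |-16|>|10| out[10]=256, l++
l=4 r=12: |-15|>|10| out[9]=225, l++
l=5 r=12: |-14|>|10| out[8]=196, l++

l=6, r=12, next write slot=7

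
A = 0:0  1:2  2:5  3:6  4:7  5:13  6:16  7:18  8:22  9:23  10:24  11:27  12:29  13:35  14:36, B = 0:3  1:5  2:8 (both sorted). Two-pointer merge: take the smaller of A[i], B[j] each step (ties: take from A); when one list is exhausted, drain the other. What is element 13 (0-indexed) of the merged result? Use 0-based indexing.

merged[13] = 24

[i=0,j=0] A[i]=0<=B[j]=3 take 0 → i++
[i=1,j=0] A[i]=2<=B[j]=3 take 2 → i++
[i=2,j=0] A[i]=5>B[j]=3 take 3 → j++
[i=2,j=1] A[i]=5<=B[j]=5 take 5 → i++
[i=3,j=1] A[i]=6>B[j]=5 take 5 → j++
[i=3,j=2] A[i]=6<=B[j]=8 take 6 → i++
[i=4,j=2] A[i]=7<=B[j]=8 take 7 → i++
[i=5,j=2] A[i]=13>B[j]=8 take 8 → j++
[i=5,j=3] B done, take A[i]=13 → i++
[i=6,j=3] B done, take A[i]=16 → i++
[i=7,j=3] B done, take A[i]=18 → i++
[i=8,j=3] B done, take A[i]=22 → i++
[i=9,j=3] B done, take A[i]=23 → i++
[i=10,j=3] B done, take A[i]=24 → i++
[i=11,j=3] B done, take A[i]=27 → i++
[i=12,j=3] B done, take A[i]=29 → i++
[i=13,j=3] B done, take A[i]=35 → i++
[i=14,j=3] B done, take A[i]=36 → i++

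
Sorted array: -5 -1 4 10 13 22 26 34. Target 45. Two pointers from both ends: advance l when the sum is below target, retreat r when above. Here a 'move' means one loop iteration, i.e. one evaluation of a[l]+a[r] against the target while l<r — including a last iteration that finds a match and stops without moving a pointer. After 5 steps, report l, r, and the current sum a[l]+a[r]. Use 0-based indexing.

l=4, r=6, sum=39

l=0 r=7: -5+34=29 <45, l++
l=1 r=7: -1+34=33 <45, l++
l=2 r=7: 4+34=38 <45, l++
l=3 r=7: 10+34=44 <45, l++
l=4 r=7: 13+34=47 >45, r--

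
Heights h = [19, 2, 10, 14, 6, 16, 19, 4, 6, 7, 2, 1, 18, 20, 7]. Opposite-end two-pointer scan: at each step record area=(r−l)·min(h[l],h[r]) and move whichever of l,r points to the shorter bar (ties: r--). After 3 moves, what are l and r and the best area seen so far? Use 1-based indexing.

[1,15] min(19,7)*14=98 best=98 * → r--
[1,14] min(19,20)*13=247 best=247 * → l++
[2,14] min(2,20)*12=24 best=247 → l++

l=3, r=14, best area=247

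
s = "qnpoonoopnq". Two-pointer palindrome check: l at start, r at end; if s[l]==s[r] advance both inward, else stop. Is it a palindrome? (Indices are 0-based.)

palindrome

l=0 r=10: 'q'=='q', l++,r--
l=1 r=9: 'n'=='n', l++,r--
l=2 r=8: 'p'=='p', l++,r--
l=3 r=7: 'o'=='o', l++,r--
l=4 r=6: 'o'=='o', l++,r--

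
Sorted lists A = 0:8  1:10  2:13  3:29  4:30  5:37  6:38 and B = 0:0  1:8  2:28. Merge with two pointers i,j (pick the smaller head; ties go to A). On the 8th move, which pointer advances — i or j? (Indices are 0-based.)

i=0 j=0: A[i]=8>B[j]=0 take 0, j++
i=0 j=1: A[i]=8<=B[j]=8 take 8, i++
i=1 j=1: A[i]=10>B[j]=8 take 8, j++
i=1 j=2: A[i]=10<=B[j]=28 take 10, i++
i=2 j=2: A[i]=13<=B[j]=28 take 13, i++
i=3 j=2: A[i]=29>B[j]=28 take 28, j++
i=3 j=3: B done, take A[i]=29, i++
i=4 j=3: B done, take A[i]=30, i++

i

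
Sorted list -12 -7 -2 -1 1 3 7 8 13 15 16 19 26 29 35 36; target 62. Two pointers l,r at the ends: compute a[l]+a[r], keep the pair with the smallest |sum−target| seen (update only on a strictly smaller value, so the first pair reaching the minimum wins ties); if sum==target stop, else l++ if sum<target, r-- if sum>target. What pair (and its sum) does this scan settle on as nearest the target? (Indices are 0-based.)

l=0 r=15: -12+36=24 d=38 *, l++
l=1 r=15: -7+36=29 d=33 *, l++
l=2 r=15: -2+36=34 d=28 *, l++
l=3 r=15: -1+36=35 d=27 *, l++
l=4 r=15: 1+36=37 d=25 *, l++
l=5 r=15: 3+36=39 d=23 *, l++
l=6 r=15: 7+36=43 d=19 *, l++
l=7 r=15: 8+36=44 d=18 *, l++
l=8 r=15: 13+36=49 d=13 *, l++
l=9 r=15: 15+36=51 d=11 *, l++
l=10 r=15: 16+36=52 d=10 *, l++
l=11 r=15: 19+36=55 d=7 *, l++
l=12 r=15: 26+36=62 d=0 *, stop

pair (26, 36) with sum 62 (|Δ|=0)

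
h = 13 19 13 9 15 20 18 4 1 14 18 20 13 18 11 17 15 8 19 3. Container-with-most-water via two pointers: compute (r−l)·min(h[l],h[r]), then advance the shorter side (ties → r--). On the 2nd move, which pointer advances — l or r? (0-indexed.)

l

l=0 r=19: min(13,3)*19=57 best=57 *, r--
l=0 r=18: min(13,19)*18=234 best=234 *, l++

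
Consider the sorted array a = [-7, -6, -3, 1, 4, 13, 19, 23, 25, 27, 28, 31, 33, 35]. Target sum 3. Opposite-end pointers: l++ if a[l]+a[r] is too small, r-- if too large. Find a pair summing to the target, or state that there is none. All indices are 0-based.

no pair

[0,13] -7+35=28 >3 → r--
[0,12] -7+33=26 >3 → r--
[0,11] -7+31=24 >3 → r--
[0,10] -7+28=21 >3 → r--
[0,9] -7+27=20 >3 → r--
[0,8] -7+25=18 >3 → r--
[0,7] -7+23=16 >3 → r--
[0,6] -7+19=12 >3 → r--
[0,5] -7+13=6 >3 → r--
[0,4] -7+4=-3 <3 → l++
[1,4] -6+4=-2 <3 → l++
[2,4] -3+4=1 <3 → l++
[3,4] 1+4=5 >3 → r--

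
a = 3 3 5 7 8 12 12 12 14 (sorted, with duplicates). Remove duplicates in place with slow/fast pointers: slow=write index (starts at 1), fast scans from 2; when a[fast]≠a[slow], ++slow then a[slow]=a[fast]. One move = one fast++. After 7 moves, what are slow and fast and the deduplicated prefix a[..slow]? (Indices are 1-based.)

slow=5, fast=9, prefix=[3, 5, 7, 8, 12]

slow=1 fast=2: a[fast]=3=a[slow] dup, fast++
slow=1 fast=3: a[fast]=5≠a[slow]=3 write a[2]=5, slow++,fast++
slow=2 fast=4: a[fast]=7≠a[slow]=5 write a[3]=7, slow++,fast++
slow=3 fast=5: a[fast]=8≠a[slow]=7 write a[4]=8, slow++,fast++
slow=4 fast=6: a[fast]=12≠a[slow]=8 write a[5]=12, slow++,fast++
slow=5 fast=7: a[fast]=12=a[slow] dup, fast++
slow=5 fast=8: a[fast]=12=a[slow] dup, fast++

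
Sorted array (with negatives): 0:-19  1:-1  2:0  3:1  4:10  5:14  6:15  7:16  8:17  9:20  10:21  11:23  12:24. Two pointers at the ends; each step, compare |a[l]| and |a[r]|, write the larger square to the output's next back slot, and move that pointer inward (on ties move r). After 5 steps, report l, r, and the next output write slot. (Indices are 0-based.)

l=1, r=8, next write slot=7

l=0 r=12: |-19|<=|24| out[12]=576, r--
l=0 r=11: |-19|<=|23| out[11]=529, r--
l=0 r=10: |-19|<=|21| out[10]=441, r--
l=0 r=9: |-19|<=|20| out[9]=400, r--
l=0 r=8: |-19|>|17| out[8]=361, l++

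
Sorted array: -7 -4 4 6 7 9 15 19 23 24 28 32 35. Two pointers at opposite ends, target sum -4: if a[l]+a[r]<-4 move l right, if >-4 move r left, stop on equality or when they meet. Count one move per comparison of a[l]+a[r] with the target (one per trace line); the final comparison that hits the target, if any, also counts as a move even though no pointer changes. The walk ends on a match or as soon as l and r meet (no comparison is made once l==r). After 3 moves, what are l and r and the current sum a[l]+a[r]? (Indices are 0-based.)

l=0 r=12: -7+35=28 >-4, r--
l=0 r=11: -7+32=25 >-4, r--
l=0 r=10: -7+28=21 >-4, r--

l=0, r=9, sum=17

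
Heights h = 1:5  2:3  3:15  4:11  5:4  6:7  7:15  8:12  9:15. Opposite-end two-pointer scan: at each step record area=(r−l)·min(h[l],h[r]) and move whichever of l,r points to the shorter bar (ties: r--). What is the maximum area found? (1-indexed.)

max area = 90

l=1 r=9: min(5,15)*8=40 best=40 *, l++
l=2 r=9: min(3,15)*7=21 best=40, l++
l=3 r=9: min(15,15)*6=90 best=90 *, r--
l=3 r=8: min(15,12)*5=60 best=90, r--
l=3 r=7: min(15,15)*4=60 best=90, r--
l=3 r=6: min(15,7)*3=21 best=90, r--
l=3 r=5: min(15,4)*2=8 best=90, r--
l=3 r=4: min(15,11)*1=11 best=90, r--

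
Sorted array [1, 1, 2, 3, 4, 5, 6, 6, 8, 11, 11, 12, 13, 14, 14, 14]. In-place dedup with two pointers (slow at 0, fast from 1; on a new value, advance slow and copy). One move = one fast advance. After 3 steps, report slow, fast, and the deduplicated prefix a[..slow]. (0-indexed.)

slow=2, fast=4, prefix=[1, 2, 3]

(s=0,f=1) a[fast]=1=a[slow] dup → fast++
(s=0,f=2) a[fast]=2≠a[slow]=1 write a[1]=2 → slow++,fast++
(s=1,f=3) a[fast]=3≠a[slow]=2 write a[2]=3 → slow++,fast++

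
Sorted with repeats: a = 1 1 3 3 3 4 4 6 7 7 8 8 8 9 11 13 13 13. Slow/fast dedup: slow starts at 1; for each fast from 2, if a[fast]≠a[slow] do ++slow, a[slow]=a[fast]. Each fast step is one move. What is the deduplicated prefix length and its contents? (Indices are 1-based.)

(s=1,f=2) a[fast]=1=a[slow] dup → fast++
(s=1,f=3) a[fast]=3≠a[slow]=1 write a[2]=3 → slow++,fast++
(s=2,f=4) a[fast]=3=a[slow] dup → fast++
(s=2,f=5) a[fast]=3=a[slow] dup → fast++
(s=2,f=6) a[fast]=4≠a[slow]=3 write a[3]=4 → slow++,fast++
(s=3,f=7) a[fast]=4=a[slow] dup → fast++
(s=3,f=8) a[fast]=6≠a[slow]=4 write a[4]=6 → slow++,fast++
(s=4,f=9) a[fast]=7≠a[slow]=6 write a[5]=7 → slow++,fast++
(s=5,f=10) a[fast]=7=a[slow] dup → fast++
(s=5,f=11) a[fast]=8≠a[slow]=7 write a[6]=8 → slow++,fast++
(s=6,f=12) a[fast]=8=a[slow] dup → fast++
(s=6,f=13) a[fast]=8=a[slow] dup → fast++
(s=6,f=14) a[fast]=9≠a[slow]=8 write a[7]=9 → slow++,fast++
(s=7,f=15) a[fast]=11≠a[slow]=9 write a[8]=11 → slow++,fast++
(s=8,f=16) a[fast]=13≠a[slow]=11 write a[9]=13 → slow++,fast++
(s=9,f=17) a[fast]=13=a[slow] dup → fast++
(s=9,f=18) a[fast]=13=a[slow] dup → fast++

length 9; prefix = [1, 3, 4, 6, 7, 8, 9, 11, 13]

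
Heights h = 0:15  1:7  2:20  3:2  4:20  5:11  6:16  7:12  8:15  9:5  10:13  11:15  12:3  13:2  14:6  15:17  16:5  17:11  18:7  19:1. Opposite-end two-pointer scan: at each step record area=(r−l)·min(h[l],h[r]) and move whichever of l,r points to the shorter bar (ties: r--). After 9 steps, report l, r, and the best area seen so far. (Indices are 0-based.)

l=0 r=19: min(15,1)*19=19 best=19 *, r--
l=0 r=18: min(15,7)*18=126 best=126 *, r--
l=0 r=17: min(15,11)*17=187 best=187 *, r--
l=0 r=16: min(15,5)*16=80 best=187, r--
l=0 r=15: min(15,17)*15=225 best=225 *, l++
l=1 r=15: min(7,17)*14=98 best=225, l++
l=2 r=15: min(20,17)*13=221 best=225, r--
l=2 r=14: min(20,6)*12=72 best=225, r--
l=2 r=13: min(20,2)*11=22 best=225, r--

l=2, r=12, best area=225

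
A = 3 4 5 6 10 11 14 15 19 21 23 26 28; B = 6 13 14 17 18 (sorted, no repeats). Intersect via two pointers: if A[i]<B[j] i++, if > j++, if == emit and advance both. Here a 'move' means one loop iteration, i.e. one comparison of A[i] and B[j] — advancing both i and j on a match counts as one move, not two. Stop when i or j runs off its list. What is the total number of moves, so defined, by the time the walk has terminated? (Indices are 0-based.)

i=0 j=0: 3<6, i++
i=1 j=0: 4<6, i++
i=2 j=0: 5<6, i++
i=3 j=0: 6==6 emit, i++,j++
i=4 j=1: 10<13, i++
i=5 j=1: 11<13, i++
i=6 j=1: 14>13, j++
i=6 j=2: 14==14 emit, i++,j++
i=7 j=3: 15<17, i++
i=8 j=3: 19>17, j++
i=8 j=4: 19>18, j++

11 moves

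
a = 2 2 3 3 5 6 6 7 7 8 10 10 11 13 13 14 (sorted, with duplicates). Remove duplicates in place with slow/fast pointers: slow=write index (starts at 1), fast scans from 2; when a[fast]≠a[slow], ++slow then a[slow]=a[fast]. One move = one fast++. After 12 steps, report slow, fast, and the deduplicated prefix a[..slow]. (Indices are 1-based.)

(s=1,f=2) a[fast]=2=a[slow] dup → fast++
(s=1,f=3) a[fast]=3≠a[slow]=2 write a[2]=3 → slow++,fast++
(s=2,f=4) a[fast]=3=a[slow] dup → fast++
(s=2,f=5) a[fast]=5≠a[slow]=3 write a[3]=5 → slow++,fast++
(s=3,f=6) a[fast]=6≠a[slow]=5 write a[4]=6 → slow++,fast++
(s=4,f=7) a[fast]=6=a[slow] dup → fast++
(s=4,f=8) a[fast]=7≠a[slow]=6 write a[5]=7 → slow++,fast++
(s=5,f=9) a[fast]=7=a[slow] dup → fast++
(s=5,f=10) a[fast]=8≠a[slow]=7 write a[6]=8 → slow++,fast++
(s=6,f=11) a[fast]=10≠a[slow]=8 write a[7]=10 → slow++,fast++
(s=7,f=12) a[fast]=10=a[slow] dup → fast++
(s=7,f=13) a[fast]=11≠a[slow]=10 write a[8]=11 → slow++,fast++

slow=8, fast=14, prefix=[2, 3, 5, 6, 7, 8, 10, 11]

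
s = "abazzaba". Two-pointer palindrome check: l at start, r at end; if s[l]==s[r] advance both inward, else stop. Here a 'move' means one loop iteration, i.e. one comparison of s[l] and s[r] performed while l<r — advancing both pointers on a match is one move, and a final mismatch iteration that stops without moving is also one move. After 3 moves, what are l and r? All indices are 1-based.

l=1 r=8: 'a'=='a', l++,r--
l=2 r=7: 'b'=='b', l++,r--
l=3 r=6: 'a'=='a', l++,r--

l=4, r=5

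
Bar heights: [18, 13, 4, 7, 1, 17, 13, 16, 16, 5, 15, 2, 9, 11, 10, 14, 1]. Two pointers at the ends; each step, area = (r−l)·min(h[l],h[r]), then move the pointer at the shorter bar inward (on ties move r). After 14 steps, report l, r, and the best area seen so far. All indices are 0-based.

l=0, r=2, best area=210

l=0 r=16: min(18,1)*16=16 best=16 *, r--
l=0 r=15: min(18,14)*15=210 best=210 *, r--
l=0 r=14: min(18,10)*14=140 best=210, r--
l=0 r=13: min(18,11)*13=143 best=210, r--
l=0 r=12: min(18,9)*12=108 best=210, r--
l=0 r=11: min(18,2)*11=22 best=210, r--
l=0 r=10: min(18,15)*10=150 best=210, r--
l=0 r=9: min(18,5)*9=45 best=210, r--
l=0 r=8: min(18,16)*8=128 best=210, r--
l=0 r=7: min(18,16)*7=112 best=210, r--
l=0 r=6: min(18,13)*6=78 best=210, r--
l=0 r=5: min(18,17)*5=85 best=210, r--
l=0 r=4: min(18,1)*4=4 best=210, r--
l=0 r=3: min(18,7)*3=21 best=210, r--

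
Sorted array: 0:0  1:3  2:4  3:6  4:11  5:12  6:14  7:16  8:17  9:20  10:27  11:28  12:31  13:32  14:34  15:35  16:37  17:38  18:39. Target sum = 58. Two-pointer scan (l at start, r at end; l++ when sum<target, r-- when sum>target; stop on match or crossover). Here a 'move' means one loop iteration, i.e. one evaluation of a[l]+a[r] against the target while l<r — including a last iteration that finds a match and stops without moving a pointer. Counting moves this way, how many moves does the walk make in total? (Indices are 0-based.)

l=0 r=18: 0+39=39 <58, l++
l=1 r=18: 3+39=42 <58, l++
l=2 r=18: 4+39=43 <58, l++
l=3 r=18: 6+39=45 <58, l++
l=4 r=18: 11+39=50 <58, l++
l=5 r=18: 12+39=51 <58, l++
l=6 r=18: 14+39=53 <58, l++
l=7 r=18: 16+39=55 <58, l++
l=8 r=18: 17+39=56 <58, l++
l=9 r=18: 20+39=59 >58, r--
l=9 r=17: 20+38=58, found

11 moves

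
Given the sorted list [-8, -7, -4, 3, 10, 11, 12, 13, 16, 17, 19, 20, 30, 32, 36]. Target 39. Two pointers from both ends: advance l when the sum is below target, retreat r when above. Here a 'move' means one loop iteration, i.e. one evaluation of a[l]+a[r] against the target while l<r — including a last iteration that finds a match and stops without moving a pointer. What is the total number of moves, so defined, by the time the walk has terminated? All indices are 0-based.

4 moves

l=0 r=14: -8+36=28 <39, l++
l=1 r=14: -7+36=29 <39, l++
l=2 r=14: -4+36=32 <39, l++
l=3 r=14: 3+36=39, found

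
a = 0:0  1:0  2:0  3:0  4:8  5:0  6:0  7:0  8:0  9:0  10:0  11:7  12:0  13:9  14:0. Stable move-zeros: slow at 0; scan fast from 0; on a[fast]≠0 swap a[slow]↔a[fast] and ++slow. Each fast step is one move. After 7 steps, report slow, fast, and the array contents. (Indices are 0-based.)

(s=0,f=0) a[fast]=0 → fast++
(s=0,f=1) a[fast]=0 → fast++
(s=0,f=2) a[fast]=0 → fast++
(s=0,f=3) a[fast]=0 → fast++
(s=0,f=4) a[fast]=8≠0 swap→a[0]=8 → slow++,fast++
(s=1,f=5) a[fast]=0 → fast++
(s=1,f=6) a[fast]=0 → fast++

slow=1, fast=7, a=[8, 0, 0, 0, 0, 0, 0, 0, 0, 0, 0, 7, 0, 9, 0]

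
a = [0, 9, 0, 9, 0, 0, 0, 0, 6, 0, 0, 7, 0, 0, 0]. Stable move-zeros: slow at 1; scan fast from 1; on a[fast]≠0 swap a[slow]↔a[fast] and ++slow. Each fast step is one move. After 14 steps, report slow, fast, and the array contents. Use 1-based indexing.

slow=1 fast=1: a[fast]=0, fast++
slow=1 fast=2: a[fast]=9≠0 swap→a[1]=9, slow++,fast++
slow=2 fast=3: a[fast]=0, fast++
slow=2 fast=4: a[fast]=9≠0 swap→a[2]=9, slow++,fast++
slow=3 fast=5: a[fast]=0, fast++
slow=3 fast=6: a[fast]=0, fast++
slow=3 fast=7: a[fast]=0, fast++
slow=3 fast=8: a[fast]=0, fast++
slow=3 fast=9: a[fast]=6≠0 swap→a[3]=6, slow++,fast++
slow=4 fast=10: a[fast]=0, fast++
slow=4 fast=11: a[fast]=0, fast++
slow=4 fast=12: a[fast]=7≠0 swap→a[4]=7, slow++,fast++
slow=5 fast=13: a[fast]=0, fast++
slow=5 fast=14: a[fast]=0, fast++

slow=5, fast=15, a=[9, 9, 6, 7, 0, 0, 0, 0, 0, 0, 0, 0, 0, 0, 0]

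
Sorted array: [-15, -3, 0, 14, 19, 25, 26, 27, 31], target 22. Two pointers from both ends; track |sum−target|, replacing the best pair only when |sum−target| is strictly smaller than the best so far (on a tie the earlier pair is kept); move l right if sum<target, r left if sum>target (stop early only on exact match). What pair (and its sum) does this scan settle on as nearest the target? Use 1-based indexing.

pair (-3, 25) with sum 22 (|Δ|=0)

[1,9] -15+31=16 d=6 * → l++
[2,9] -3+31=28 d=6 → r--
[2,8] -3+27=24 d=2 * → r--
[2,7] -3+26=23 d=1 * → r--
[2,6] -3+25=22 d=0 * → stop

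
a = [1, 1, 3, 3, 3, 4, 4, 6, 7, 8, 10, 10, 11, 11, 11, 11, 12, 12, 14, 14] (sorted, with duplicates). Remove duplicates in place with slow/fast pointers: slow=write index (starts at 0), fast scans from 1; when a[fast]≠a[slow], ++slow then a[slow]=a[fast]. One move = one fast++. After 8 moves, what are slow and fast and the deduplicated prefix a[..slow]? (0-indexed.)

slow=4, fast=9, prefix=[1, 3, 4, 6, 7]

(s=0,f=1) a[fast]=1=a[slow] dup → fast++
(s=0,f=2) a[fast]=3≠a[slow]=1 write a[1]=3 → slow++,fast++
(s=1,f=3) a[fast]=3=a[slow] dup → fast++
(s=1,f=4) a[fast]=3=a[slow] dup → fast++
(s=1,f=5) a[fast]=4≠a[slow]=3 write a[2]=4 → slow++,fast++
(s=2,f=6) a[fast]=4=a[slow] dup → fast++
(s=2,f=7) a[fast]=6≠a[slow]=4 write a[3]=6 → slow++,fast++
(s=3,f=8) a[fast]=7≠a[slow]=6 write a[4]=7 → slow++,fast++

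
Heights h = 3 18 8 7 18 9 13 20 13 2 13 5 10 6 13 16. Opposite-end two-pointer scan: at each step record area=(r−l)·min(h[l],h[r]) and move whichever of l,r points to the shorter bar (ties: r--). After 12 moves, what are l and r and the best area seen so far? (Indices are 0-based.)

[0,15] min(3,16)*15=45 best=45 * → l++
[1,15] min(18,16)*14=224 best=224 * → r--
[1,14] min(18,13)*13=169 best=224 → r--
[1,13] min(18,6)*12=72 best=224 → r--
[1,12] min(18,10)*11=110 best=224 → r--
[1,11] min(18,5)*10=50 best=224 → r--
[1,10] min(18,13)*9=117 best=224 → r--
[1,9] min(18,2)*8=16 best=224 → r--
[1,8] min(18,13)*7=91 best=224 → r--
[1,7] min(18,20)*6=108 best=224 → l++
[2,7] min(8,20)*5=40 best=224 → l++
[3,7] min(7,20)*4=28 best=224 → l++

l=4, r=7, best area=224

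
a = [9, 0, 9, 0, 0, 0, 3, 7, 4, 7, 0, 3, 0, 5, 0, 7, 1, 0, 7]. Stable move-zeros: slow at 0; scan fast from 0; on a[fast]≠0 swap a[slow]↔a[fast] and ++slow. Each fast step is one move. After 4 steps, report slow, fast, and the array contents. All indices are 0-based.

(s=0,f=0) a[fast]=9≠0 swap→a[0]=9 → slow++,fast++
(s=1,f=1) a[fast]=0 → fast++
(s=1,f=2) a[fast]=9≠0 swap→a[1]=9 → slow++,fast++
(s=2,f=3) a[fast]=0 → fast++

slow=2, fast=4, a=[9, 9, 0, 0, 0, 0, 3, 7, 4, 7, 0, 3, 0, 5, 0, 7, 1, 0, 7]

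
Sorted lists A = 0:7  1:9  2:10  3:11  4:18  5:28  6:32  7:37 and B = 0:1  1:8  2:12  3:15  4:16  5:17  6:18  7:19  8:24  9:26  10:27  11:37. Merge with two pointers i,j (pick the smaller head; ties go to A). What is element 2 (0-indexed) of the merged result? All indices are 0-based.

merged[2] = 8

i=0 j=0: A[i]=7>B[j]=1 take 1, j++
i=0 j=1: A[i]=7<=B[j]=8 take 7, i++
i=1 j=1: A[i]=9>B[j]=8 take 8, j++
i=1 j=2: A[i]=9<=B[j]=12 take 9, i++
i=2 j=2: A[i]=10<=B[j]=12 take 10, i++
i=3 j=2: A[i]=11<=B[j]=12 take 11, i++
i=4 j=2: A[i]=18>B[j]=12 take 12, j++
i=4 j=3: A[i]=18>B[j]=15 take 15, j++
i=4 j=4: A[i]=18>B[j]=16 take 16, j++
i=4 j=5: A[i]=18>B[j]=17 take 17, j++
i=4 j=6: A[i]=18<=B[j]=18 take 18, i++
i=5 j=6: A[i]=28>B[j]=18 take 18, j++
i=5 j=7: A[i]=28>B[j]=19 take 19, j++
i=5 j=8: A[i]=28>B[j]=24 take 24, j++
i=5 j=9: A[i]=28>B[j]=26 take 26, j++
i=5 j=10: A[i]=28>B[j]=27 take 27, j++
i=5 j=11: A[i]=28<=B[j]=37 take 28, i++
i=6 j=11: A[i]=32<=B[j]=37 take 32, i++
i=7 j=11: A[i]=37<=B[j]=37 take 37, i++
i=8 j=11: A done, take B[j]=37, j++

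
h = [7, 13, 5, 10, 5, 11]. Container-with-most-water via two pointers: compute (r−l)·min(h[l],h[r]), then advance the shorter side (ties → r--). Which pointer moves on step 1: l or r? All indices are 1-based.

l

l=1 r=6: min(7,11)*5=35 best=35 *, l++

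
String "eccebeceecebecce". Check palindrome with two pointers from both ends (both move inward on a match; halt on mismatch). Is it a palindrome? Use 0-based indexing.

palindrome

[0,15] 'e'=='e' → l++,r--
[1,14] 'c'=='c' → l++,r--
[2,13] 'c'=='c' → l++,r--
[3,12] 'e'=='e' → l++,r--
[4,11] 'b'=='b' → l++,r--
[5,10] 'e'=='e' → l++,r--
[6,9] 'c'=='c' → l++,r--
[7,8] 'e'=='e' → l++,r--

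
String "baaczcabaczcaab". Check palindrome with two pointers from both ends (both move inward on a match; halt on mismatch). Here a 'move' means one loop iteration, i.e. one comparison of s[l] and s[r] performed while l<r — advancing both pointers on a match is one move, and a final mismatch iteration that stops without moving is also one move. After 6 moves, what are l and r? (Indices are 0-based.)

l=6, r=8

[0,14] 'b'=='b' → l++,r--
[1,13] 'a'=='a' → l++,r--
[2,12] 'a'=='a' → l++,r--
[3,11] 'c'=='c' → l++,r--
[4,10] 'z'=='z' → l++,r--
[5,9] 'c'=='c' → l++,r--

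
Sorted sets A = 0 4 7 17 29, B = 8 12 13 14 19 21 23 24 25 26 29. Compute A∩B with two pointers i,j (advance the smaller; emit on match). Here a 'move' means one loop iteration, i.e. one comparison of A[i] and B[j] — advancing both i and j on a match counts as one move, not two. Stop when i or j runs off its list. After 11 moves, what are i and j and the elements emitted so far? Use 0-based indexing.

i=0 j=0: 0<8, i++
i=1 j=0: 4<8, i++
i=2 j=0: 7<8, i++
i=3 j=0: 17>8, j++
i=3 j=1: 17>12, j++
i=3 j=2: 17>13, j++
i=3 j=3: 17>14, j++
i=3 j=4: 17<19, i++
i=4 j=4: 29>19, j++
i=4 j=5: 29>21, j++
i=4 j=6: 29>23, j++

i=4, j=7, emitted=[]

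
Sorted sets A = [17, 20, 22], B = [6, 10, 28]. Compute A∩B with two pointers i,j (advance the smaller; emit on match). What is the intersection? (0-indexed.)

[i=0,j=0] 17>6 → j++
[i=0,j=1] 17>10 → j++
[i=0,j=2] 17<28 → i++
[i=1,j=2] 20<28 → i++
[i=2,j=2] 22<28 → i++

intersection = []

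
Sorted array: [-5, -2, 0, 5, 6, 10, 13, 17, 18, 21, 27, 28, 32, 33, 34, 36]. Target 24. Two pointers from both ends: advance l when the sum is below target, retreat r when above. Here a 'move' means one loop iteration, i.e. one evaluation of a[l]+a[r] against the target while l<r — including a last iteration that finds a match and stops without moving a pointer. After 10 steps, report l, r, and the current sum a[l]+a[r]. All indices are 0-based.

l=3, r=8, sum=23

[0,15] -5+36=31 >24 → r--
[0,14] -5+34=29 >24 → r--
[0,13] -5+33=28 >24 → r--
[0,12] -5+32=27 >24 → r--
[0,11] -5+28=23 <24 → l++
[1,11] -2+28=26 >24 → r--
[1,10] -2+27=25 >24 → r--
[1,9] -2+21=19 <24 → l++
[2,9] 0+21=21 <24 → l++
[3,9] 5+21=26 >24 → r--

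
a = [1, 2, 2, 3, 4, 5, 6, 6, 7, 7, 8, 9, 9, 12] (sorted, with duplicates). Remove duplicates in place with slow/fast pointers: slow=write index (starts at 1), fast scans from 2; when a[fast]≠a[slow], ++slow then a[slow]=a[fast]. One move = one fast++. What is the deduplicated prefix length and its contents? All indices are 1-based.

length 10; prefix = [1, 2, 3, 4, 5, 6, 7, 8, 9, 12]

slow=1 fast=2: a[fast]=2≠a[slow]=1 write a[2]=2, slow++,fast++
slow=2 fast=3: a[fast]=2=a[slow] dup, fast++
slow=2 fast=4: a[fast]=3≠a[slow]=2 write a[3]=3, slow++,fast++
slow=3 fast=5: a[fast]=4≠a[slow]=3 write a[4]=4, slow++,fast++
slow=4 fast=6: a[fast]=5≠a[slow]=4 write a[5]=5, slow++,fast++
slow=5 fast=7: a[fast]=6≠a[slow]=5 write a[6]=6, slow++,fast++
slow=6 fast=8: a[fast]=6=a[slow] dup, fast++
slow=6 fast=9: a[fast]=7≠a[slow]=6 write a[7]=7, slow++,fast++
slow=7 fast=10: a[fast]=7=a[slow] dup, fast++
slow=7 fast=11: a[fast]=8≠a[slow]=7 write a[8]=8, slow++,fast++
slow=8 fast=12: a[fast]=9≠a[slow]=8 write a[9]=9, slow++,fast++
slow=9 fast=13: a[fast]=9=a[slow] dup, fast++
slow=9 fast=14: a[fast]=12≠a[slow]=9 write a[10]=12, slow++,fast++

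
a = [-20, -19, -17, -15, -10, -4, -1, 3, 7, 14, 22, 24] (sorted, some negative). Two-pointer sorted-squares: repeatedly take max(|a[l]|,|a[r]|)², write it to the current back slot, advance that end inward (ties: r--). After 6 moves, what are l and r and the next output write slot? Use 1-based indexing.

[1,12] |-20|<=|24| out[12]=576 → r--
[1,11] |-20|<=|22| out[11]=484 → r--
[1,10] |-20|>|14| out[10]=400 → l++
[2,10] |-19|>|14| out[9]=361 → l++
[3,10] |-17|>|14| out[8]=289 → l++
[4,10] |-15|>|14| out[7]=225 → l++

l=5, r=10, next write slot=6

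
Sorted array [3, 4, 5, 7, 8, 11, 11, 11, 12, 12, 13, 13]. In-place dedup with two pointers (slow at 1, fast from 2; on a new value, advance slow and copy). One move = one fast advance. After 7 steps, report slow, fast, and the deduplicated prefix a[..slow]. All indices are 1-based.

slow=6, fast=9, prefix=[3, 4, 5, 7, 8, 11]

slow=1 fast=2: a[fast]=4≠a[slow]=3 write a[2]=4, slow++,fast++
slow=2 fast=3: a[fast]=5≠a[slow]=4 write a[3]=5, slow++,fast++
slow=3 fast=4: a[fast]=7≠a[slow]=5 write a[4]=7, slow++,fast++
slow=4 fast=5: a[fast]=8≠a[slow]=7 write a[5]=8, slow++,fast++
slow=5 fast=6: a[fast]=11≠a[slow]=8 write a[6]=11, slow++,fast++
slow=6 fast=7: a[fast]=11=a[slow] dup, fast++
slow=6 fast=8: a[fast]=11=a[slow] dup, fast++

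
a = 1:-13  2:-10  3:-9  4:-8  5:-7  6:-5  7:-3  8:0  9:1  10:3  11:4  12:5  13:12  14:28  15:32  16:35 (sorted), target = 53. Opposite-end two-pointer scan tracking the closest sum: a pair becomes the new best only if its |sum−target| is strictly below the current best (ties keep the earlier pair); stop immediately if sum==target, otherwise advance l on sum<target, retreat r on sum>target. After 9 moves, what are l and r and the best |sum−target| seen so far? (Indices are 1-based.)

[1,16] -13+35=22 d=31 * → l++
[2,16] -10+35=25 d=28 * → l++
[3,16] -9+35=26 d=27 * → l++
[4,16] -8+35=27 d=26 * → l++
[5,16] -7+35=28 d=25 * → l++
[6,16] -5+35=30 d=23 * → l++
[7,16] -3+35=32 d=21 * → l++
[8,16] 0+35=35 d=18 * → l++
[9,16] 1+35=36 d=17 * → l++

l=10, r=16, best |Δ|=17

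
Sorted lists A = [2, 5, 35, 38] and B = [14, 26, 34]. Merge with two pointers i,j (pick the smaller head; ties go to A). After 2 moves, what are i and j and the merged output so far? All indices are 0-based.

[i=0,j=0] A[i]=2<=B[j]=14 take 2 → i++
[i=1,j=0] A[i]=5<=B[j]=14 take 5 → i++

i=2, j=0, merged so far=[2, 5]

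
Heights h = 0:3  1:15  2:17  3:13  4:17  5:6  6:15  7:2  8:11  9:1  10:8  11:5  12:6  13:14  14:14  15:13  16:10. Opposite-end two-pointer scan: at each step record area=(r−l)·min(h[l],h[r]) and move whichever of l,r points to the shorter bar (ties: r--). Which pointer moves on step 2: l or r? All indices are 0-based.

[0,16] min(3,10)*16=48 best=48 * → l++
[1,16] min(15,10)*15=150 best=150 * → r--

r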